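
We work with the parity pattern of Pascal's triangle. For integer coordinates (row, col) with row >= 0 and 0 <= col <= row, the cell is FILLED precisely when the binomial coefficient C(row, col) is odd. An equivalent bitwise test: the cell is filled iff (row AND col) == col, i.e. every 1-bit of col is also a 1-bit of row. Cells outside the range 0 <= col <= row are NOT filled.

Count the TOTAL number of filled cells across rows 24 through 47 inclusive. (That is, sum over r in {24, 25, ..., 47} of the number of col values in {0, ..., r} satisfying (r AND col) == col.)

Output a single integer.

r24=11000 pc2: +4 =4
r25=11001 pc3: +8 =12
r26=11010 pc3: +8 =20
r27=11011 pc4: +16 =36
r28=11100 pc3: +8 =44
r29=11101 pc4: +16 =60
r30=11110 pc4: +16 =76
r31=11111 pc5: +32 =108
r32=100000 pc1: +2 =110
r33=100001 pc2: +4 =114
r34=100010 pc2: +4 =118
r35=100011 pc3: +8 =126
r36=100100 pc2: +4 =130
r37=100101 pc3: +8 =138
r38=100110 pc3: +8 =146
r39=100111 pc4: +16 =162
r40=101000 pc2: +4 =166
r41=101001 pc3: +8 =174
r42=101010 pc3: +8 =182
r43=101011 pc4: +16 =198
r44=101100 pc3: +8 =206
r45=101101 pc4: +16 =222
r46=101110 pc4: +16 =238
r47=101111 pc5: +32 =270

Answer: 270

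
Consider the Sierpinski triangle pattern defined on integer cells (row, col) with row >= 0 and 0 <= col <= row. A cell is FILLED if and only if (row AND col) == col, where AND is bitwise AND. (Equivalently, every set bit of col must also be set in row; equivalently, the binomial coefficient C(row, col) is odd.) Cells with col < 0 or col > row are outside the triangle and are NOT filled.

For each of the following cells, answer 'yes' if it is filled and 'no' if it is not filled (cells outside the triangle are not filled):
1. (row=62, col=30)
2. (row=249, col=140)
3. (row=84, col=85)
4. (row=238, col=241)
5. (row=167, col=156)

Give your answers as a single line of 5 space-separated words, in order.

Answer: yes no no no no

Derivation:
(62,30): row=0b111110, col=0b11110, row AND col = 0b11110 = 30; 30 == 30 -> filled
(249,140): row=0b11111001, col=0b10001100, row AND col = 0b10001000 = 136; 136 != 140 -> empty
(84,85): col outside [0, 84] -> not filled
(238,241): col outside [0, 238] -> not filled
(167,156): row=0b10100111, col=0b10011100, row AND col = 0b10000100 = 132; 132 != 156 -> empty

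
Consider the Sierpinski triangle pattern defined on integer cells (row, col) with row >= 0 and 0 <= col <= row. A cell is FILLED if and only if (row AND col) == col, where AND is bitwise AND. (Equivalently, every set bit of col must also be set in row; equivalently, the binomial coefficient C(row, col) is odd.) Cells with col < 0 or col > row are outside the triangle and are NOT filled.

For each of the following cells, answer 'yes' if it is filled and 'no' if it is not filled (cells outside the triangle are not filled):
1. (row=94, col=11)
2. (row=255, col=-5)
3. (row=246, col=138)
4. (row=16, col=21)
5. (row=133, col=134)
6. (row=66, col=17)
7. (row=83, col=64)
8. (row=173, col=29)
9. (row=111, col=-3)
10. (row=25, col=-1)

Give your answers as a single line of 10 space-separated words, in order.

(94,11): row=0b1011110, col=0b1011, row AND col = 0b1010 = 10; 10 != 11 -> empty
(255,-5): col outside [0, 255] -> not filled
(246,138): row=0b11110110, col=0b10001010, row AND col = 0b10000010 = 130; 130 != 138 -> empty
(16,21): col outside [0, 16] -> not filled
(133,134): col outside [0, 133] -> not filled
(66,17): row=0b1000010, col=0b10001, row AND col = 0b0 = 0; 0 != 17 -> empty
(83,64): row=0b1010011, col=0b1000000, row AND col = 0b1000000 = 64; 64 == 64 -> filled
(173,29): row=0b10101101, col=0b11101, row AND col = 0b1101 = 13; 13 != 29 -> empty
(111,-3): col outside [0, 111] -> not filled
(25,-1): col outside [0, 25] -> not filled

Answer: no no no no no no yes no no no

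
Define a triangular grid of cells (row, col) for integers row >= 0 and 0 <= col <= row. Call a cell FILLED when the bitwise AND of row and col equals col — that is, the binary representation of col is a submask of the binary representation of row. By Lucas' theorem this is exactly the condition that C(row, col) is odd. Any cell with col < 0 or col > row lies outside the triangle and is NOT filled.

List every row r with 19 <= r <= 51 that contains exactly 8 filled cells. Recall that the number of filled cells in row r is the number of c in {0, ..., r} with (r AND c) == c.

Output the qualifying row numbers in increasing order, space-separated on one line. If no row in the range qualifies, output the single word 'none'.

Row r has 2^popcount(r) filled cells, so we need popcount(r) = log2(8) = 3.
Scan r = 19..51 and keep those with exactly 3 one-bits:
r=19=10011 popcount=3 -> KEEP
r=20=10100 popcount=2 -> skip
r=21=10101 popcount=3 -> KEEP
r=22=10110 popcount=3 -> KEEP
r=23=10111 popcount=4 -> skip
r=24=11000 popcount=2 -> skip
r=25=11001 popcount=3 -> KEEP
r=26=11010 popcount=3 -> KEEP
r=27=11011 popcount=4 -> skip
r=28=11100 popcount=3 -> KEEP
r=29=11101 popcount=4 -> skip
r=30=11110 popcount=4 -> skip
r=31=11111 popcount=5 -> skip
r=32=100000 popcount=1 -> skip
r=33=100001 popcount=2 -> skip
r=34=100010 popcount=2 -> skip
r=35=100011 popcount=3 -> KEEP
r=36=100100 popcount=2 -> skip
r=37=100101 popcount=3 -> KEEP
r=38=100110 popcount=3 -> KEEP
r=39=100111 popcount=4 -> skip
r=40=101000 popcount=2 -> skip
r=41=101001 popcount=3 -> KEEP
r=42=101010 popcount=3 -> KEEP
r=43=101011 popcount=4 -> skip
r=44=101100 popcount=3 -> KEEP
r=45=101101 popcount=4 -> skip
r=46=101110 popcount=4 -> skip
r=47=101111 popcount=5 -> skip
r=48=110000 popcount=2 -> skip
r=49=110001 popcount=3 -> KEEP
r=50=110010 popcount=3 -> KEEP
r=51=110011 popcount=4 -> skip
Kept rows: 19 21 22 25 26 28 35 37 38 41 42 44 49 50

Answer: 19 21 22 25 26 28 35 37 38 41 42 44 49 50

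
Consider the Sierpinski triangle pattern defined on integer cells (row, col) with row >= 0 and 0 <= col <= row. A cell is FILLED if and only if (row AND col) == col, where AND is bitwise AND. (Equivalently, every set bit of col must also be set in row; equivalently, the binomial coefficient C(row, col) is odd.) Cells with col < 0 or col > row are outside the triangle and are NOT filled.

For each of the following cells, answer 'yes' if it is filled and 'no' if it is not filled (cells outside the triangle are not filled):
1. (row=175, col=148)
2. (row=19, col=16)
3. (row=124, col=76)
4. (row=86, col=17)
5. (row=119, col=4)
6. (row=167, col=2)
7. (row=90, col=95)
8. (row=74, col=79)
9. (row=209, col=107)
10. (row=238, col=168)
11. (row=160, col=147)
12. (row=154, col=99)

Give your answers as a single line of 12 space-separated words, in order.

Answer: no yes yes no yes yes no no no yes no no

Derivation:
(175,148): row=0b10101111, col=0b10010100, row AND col = 0b10000100 = 132; 132 != 148 -> empty
(19,16): row=0b10011, col=0b10000, row AND col = 0b10000 = 16; 16 == 16 -> filled
(124,76): row=0b1111100, col=0b1001100, row AND col = 0b1001100 = 76; 76 == 76 -> filled
(86,17): row=0b1010110, col=0b10001, row AND col = 0b10000 = 16; 16 != 17 -> empty
(119,4): row=0b1110111, col=0b100, row AND col = 0b100 = 4; 4 == 4 -> filled
(167,2): row=0b10100111, col=0b10, row AND col = 0b10 = 2; 2 == 2 -> filled
(90,95): col outside [0, 90] -> not filled
(74,79): col outside [0, 74] -> not filled
(209,107): row=0b11010001, col=0b1101011, row AND col = 0b1000001 = 65; 65 != 107 -> empty
(238,168): row=0b11101110, col=0b10101000, row AND col = 0b10101000 = 168; 168 == 168 -> filled
(160,147): row=0b10100000, col=0b10010011, row AND col = 0b10000000 = 128; 128 != 147 -> empty
(154,99): row=0b10011010, col=0b1100011, row AND col = 0b10 = 2; 2 != 99 -> empty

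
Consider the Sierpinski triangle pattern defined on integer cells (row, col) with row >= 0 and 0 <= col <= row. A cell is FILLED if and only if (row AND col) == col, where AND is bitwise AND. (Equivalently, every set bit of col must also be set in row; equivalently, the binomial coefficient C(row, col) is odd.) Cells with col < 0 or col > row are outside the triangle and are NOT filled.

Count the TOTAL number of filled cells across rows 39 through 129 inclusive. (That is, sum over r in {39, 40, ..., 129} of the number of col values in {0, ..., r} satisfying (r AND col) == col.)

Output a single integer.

r39=100111 pc4: +16 =16
r40=101000 pc2: +4 =20
r41=101001 pc3: +8 =28
r42=101010 pc3: +8 =36
r43=101011 pc4: +16 =52
r44=101100 pc3: +8 =60
r45=101101 pc4: +16 =76
r46=101110 pc4: +16 =92
r47=101111 pc5: +32 =124
r48=110000 pc2: +4 =128
r49=110001 pc3: +8 =136
r50=110010 pc3: +8 =144
r51=110011 pc4: +16 =160
r52=110100 pc3: +8 =168
r53=110101 pc4: +16 =184
r54=110110 pc4: +16 =200
r55=110111 pc5: +32 =232
r56=111000 pc3: +8 =240
r57=111001 pc4: +16 =256
r58=111010 pc4: +16 =272
r59=111011 pc5: +32 =304
r60=111100 pc4: +16 =320
r61=111101 pc5: +32 =352
r62=111110 pc5: +32 =384
r63=111111 pc6: +64 =448
r64=1000000 pc1: +2 =450
r65=1000001 pc2: +4 =454
r66=1000010 pc2: +4 =458
r67=1000011 pc3: +8 =466
r68=1000100 pc2: +4 =470
r69=1000101 pc3: +8 =478
r70=1000110 pc3: +8 =486
r71=1000111 pc4: +16 =502
r72=1001000 pc2: +4 =506
r73=1001001 pc3: +8 =514
r74=1001010 pc3: +8 =522
r75=1001011 pc4: +16 =538
r76=1001100 pc3: +8 =546
r77=1001101 pc4: +16 =562
r78=1001110 pc4: +16 =578
r79=1001111 pc5: +32 =610
r80=1010000 pc2: +4 =614
r81=1010001 pc3: +8 =622
r82=1010010 pc3: +8 =630
r83=1010011 pc4: +16 =646
r84=1010100 pc3: +8 =654
r85=1010101 pc4: +16 =670
r86=1010110 pc4: +16 =686
r87=1010111 pc5: +32 =718
r88=1011000 pc3: +8 =726
r89=1011001 pc4: +16 =742
r90=1011010 pc4: +16 =758
r91=1011011 pc5: +32 =790
r92=1011100 pc4: +16 =806
r93=1011101 pc5: +32 =838
r94=1011110 pc5: +32 =870
r95=1011111 pc6: +64 =934
r96=1100000 pc2: +4 =938
r97=1100001 pc3: +8 =946
r98=1100010 pc3: +8 =954
r99=1100011 pc4: +16 =970
r100=1100100 pc3: +8 =978
r101=1100101 pc4: +16 =994
r102=1100110 pc4: +16 =1010
r103=1100111 pc5: +32 =1042
r104=1101000 pc3: +8 =1050
r105=1101001 pc4: +16 =1066
r106=1101010 pc4: +16 =1082
r107=1101011 pc5: +32 =1114
r108=1101100 pc4: +16 =1130
r109=1101101 pc5: +32 =1162
r110=1101110 pc5: +32 =1194
r111=1101111 pc6: +64 =1258
r112=1110000 pc3: +8 =1266
r113=1110001 pc4: +16 =1282
r114=1110010 pc4: +16 =1298
r115=1110011 pc5: +32 =1330
r116=1110100 pc4: +16 =1346
r117=1110101 pc5: +32 =1378
r118=1110110 pc5: +32 =1410
r119=1110111 pc6: +64 =1474
r120=1111000 pc4: +16 =1490
r121=1111001 pc5: +32 =1522
r122=1111010 pc5: +32 =1554
r123=1111011 pc6: +64 =1618
r124=1111100 pc5: +32 =1650
r125=1111101 pc6: +64 =1714
r126=1111110 pc6: +64 =1778
r127=1111111 pc7: +128 =1906
r128=10000000 pc1: +2 =1908
r129=10000001 pc2: +4 =1912

Answer: 1912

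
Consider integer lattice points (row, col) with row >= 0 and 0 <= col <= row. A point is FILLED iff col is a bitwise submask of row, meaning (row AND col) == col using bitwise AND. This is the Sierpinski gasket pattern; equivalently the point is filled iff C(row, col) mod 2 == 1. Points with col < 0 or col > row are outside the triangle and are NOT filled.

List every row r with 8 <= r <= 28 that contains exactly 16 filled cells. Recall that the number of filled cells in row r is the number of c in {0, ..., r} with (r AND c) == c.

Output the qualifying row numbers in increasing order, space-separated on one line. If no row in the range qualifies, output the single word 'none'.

Row r has 2^popcount(r) filled cells, so we need popcount(r) = log2(16) = 4.
Scan r = 8..28 and keep those with exactly 4 one-bits:
r=8=1000 popcount=1 -> skip
r=9=1001 popcount=2 -> skip
r=10=1010 popcount=2 -> skip
r=11=1011 popcount=3 -> skip
r=12=1100 popcount=2 -> skip
r=13=1101 popcount=3 -> skip
r=14=1110 popcount=3 -> skip
r=15=1111 popcount=4 -> KEEP
r=16=10000 popcount=1 -> skip
r=17=10001 popcount=2 -> skip
r=18=10010 popcount=2 -> skip
r=19=10011 popcount=3 -> skip
r=20=10100 popcount=2 -> skip
r=21=10101 popcount=3 -> skip
r=22=10110 popcount=3 -> skip
r=23=10111 popcount=4 -> KEEP
r=24=11000 popcount=2 -> skip
r=25=11001 popcount=3 -> skip
r=26=11010 popcount=3 -> skip
r=27=11011 popcount=4 -> KEEP
r=28=11100 popcount=3 -> skip
Kept rows: 15 23 27

Answer: 15 23 27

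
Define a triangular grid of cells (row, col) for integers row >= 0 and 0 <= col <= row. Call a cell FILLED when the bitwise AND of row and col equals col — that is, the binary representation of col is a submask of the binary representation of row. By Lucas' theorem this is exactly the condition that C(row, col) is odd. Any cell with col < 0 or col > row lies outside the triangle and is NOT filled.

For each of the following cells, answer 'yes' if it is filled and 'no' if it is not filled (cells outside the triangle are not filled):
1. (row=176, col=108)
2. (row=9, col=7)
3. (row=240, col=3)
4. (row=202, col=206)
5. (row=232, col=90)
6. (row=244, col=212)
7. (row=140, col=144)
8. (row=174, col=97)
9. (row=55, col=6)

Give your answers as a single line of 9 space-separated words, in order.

(176,108): row=0b10110000, col=0b1101100, row AND col = 0b100000 = 32; 32 != 108 -> empty
(9,7): row=0b1001, col=0b111, row AND col = 0b1 = 1; 1 != 7 -> empty
(240,3): row=0b11110000, col=0b11, row AND col = 0b0 = 0; 0 != 3 -> empty
(202,206): col outside [0, 202] -> not filled
(232,90): row=0b11101000, col=0b1011010, row AND col = 0b1001000 = 72; 72 != 90 -> empty
(244,212): row=0b11110100, col=0b11010100, row AND col = 0b11010100 = 212; 212 == 212 -> filled
(140,144): col outside [0, 140] -> not filled
(174,97): row=0b10101110, col=0b1100001, row AND col = 0b100000 = 32; 32 != 97 -> empty
(55,6): row=0b110111, col=0b110, row AND col = 0b110 = 6; 6 == 6 -> filled

Answer: no no no no no yes no no yes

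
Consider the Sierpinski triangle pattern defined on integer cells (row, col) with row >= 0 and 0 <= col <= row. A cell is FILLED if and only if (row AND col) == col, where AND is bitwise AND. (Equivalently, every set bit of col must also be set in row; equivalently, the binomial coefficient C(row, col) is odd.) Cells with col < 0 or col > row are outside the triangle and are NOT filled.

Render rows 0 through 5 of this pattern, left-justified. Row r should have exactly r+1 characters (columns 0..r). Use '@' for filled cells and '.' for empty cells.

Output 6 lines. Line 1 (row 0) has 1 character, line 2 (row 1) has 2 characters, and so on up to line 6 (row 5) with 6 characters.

r0=0: @
r1=1: @@
r2=10: @.@
r3=11: @@@@
r4=100: @...@
r5=101: @@..@@

Answer: @
@@
@.@
@@@@
@...@
@@..@@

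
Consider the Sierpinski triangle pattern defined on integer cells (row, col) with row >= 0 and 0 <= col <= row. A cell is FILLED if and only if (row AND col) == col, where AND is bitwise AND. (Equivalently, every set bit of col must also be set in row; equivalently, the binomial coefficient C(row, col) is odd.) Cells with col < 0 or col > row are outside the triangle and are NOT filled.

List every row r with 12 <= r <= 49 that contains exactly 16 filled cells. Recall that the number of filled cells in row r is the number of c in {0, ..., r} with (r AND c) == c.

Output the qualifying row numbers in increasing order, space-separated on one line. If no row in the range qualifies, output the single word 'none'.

Row r has 2^popcount(r) filled cells, so we need popcount(r) = log2(16) = 4.
Scan r = 12..49 and keep those with exactly 4 one-bits:
r=12=1100 popcount=2 -> skip
r=13=1101 popcount=3 -> skip
r=14=1110 popcount=3 -> skip
r=15=1111 popcount=4 -> KEEP
r=16=10000 popcount=1 -> skip
r=17=10001 popcount=2 -> skip
r=18=10010 popcount=2 -> skip
r=19=10011 popcount=3 -> skip
r=20=10100 popcount=2 -> skip
r=21=10101 popcount=3 -> skip
r=22=10110 popcount=3 -> skip
r=23=10111 popcount=4 -> KEEP
r=24=11000 popcount=2 -> skip
r=25=11001 popcount=3 -> skip
r=26=11010 popcount=3 -> skip
r=27=11011 popcount=4 -> KEEP
r=28=11100 popcount=3 -> skip
r=29=11101 popcount=4 -> KEEP
r=30=11110 popcount=4 -> KEEP
r=31=11111 popcount=5 -> skip
r=32=100000 popcount=1 -> skip
r=33=100001 popcount=2 -> skip
r=34=100010 popcount=2 -> skip
r=35=100011 popcount=3 -> skip
r=36=100100 popcount=2 -> skip
r=37=100101 popcount=3 -> skip
r=38=100110 popcount=3 -> skip
r=39=100111 popcount=4 -> KEEP
r=40=101000 popcount=2 -> skip
r=41=101001 popcount=3 -> skip
r=42=101010 popcount=3 -> skip
r=43=101011 popcount=4 -> KEEP
r=44=101100 popcount=3 -> skip
r=45=101101 popcount=4 -> KEEP
r=46=101110 popcount=4 -> KEEP
r=47=101111 popcount=5 -> skip
r=48=110000 popcount=2 -> skip
r=49=110001 popcount=3 -> skip
Kept rows: 15 23 27 29 30 39 43 45 46

Answer: 15 23 27 29 30 39 43 45 46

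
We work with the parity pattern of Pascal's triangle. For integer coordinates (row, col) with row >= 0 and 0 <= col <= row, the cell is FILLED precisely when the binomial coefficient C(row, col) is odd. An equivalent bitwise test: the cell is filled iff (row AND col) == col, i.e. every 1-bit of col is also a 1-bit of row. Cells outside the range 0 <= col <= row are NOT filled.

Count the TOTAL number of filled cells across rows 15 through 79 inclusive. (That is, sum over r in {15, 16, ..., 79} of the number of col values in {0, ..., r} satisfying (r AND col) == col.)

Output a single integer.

r15=1111 pc4: +16 =16
r16=10000 pc1: +2 =18
r17=10001 pc2: +4 =22
r18=10010 pc2: +4 =26
r19=10011 pc3: +8 =34
r20=10100 pc2: +4 =38
r21=10101 pc3: +8 =46
r22=10110 pc3: +8 =54
r23=10111 pc4: +16 =70
r24=11000 pc2: +4 =74
r25=11001 pc3: +8 =82
r26=11010 pc3: +8 =90
r27=11011 pc4: +16 =106
r28=11100 pc3: +8 =114
r29=11101 pc4: +16 =130
r30=11110 pc4: +16 =146
r31=11111 pc5: +32 =178
r32=100000 pc1: +2 =180
r33=100001 pc2: +4 =184
r34=100010 pc2: +4 =188
r35=100011 pc3: +8 =196
r36=100100 pc2: +4 =200
r37=100101 pc3: +8 =208
r38=100110 pc3: +8 =216
r39=100111 pc4: +16 =232
r40=101000 pc2: +4 =236
r41=101001 pc3: +8 =244
r42=101010 pc3: +8 =252
r43=101011 pc4: +16 =268
r44=101100 pc3: +8 =276
r45=101101 pc4: +16 =292
r46=101110 pc4: +16 =308
r47=101111 pc5: +32 =340
r48=110000 pc2: +4 =344
r49=110001 pc3: +8 =352
r50=110010 pc3: +8 =360
r51=110011 pc4: +16 =376
r52=110100 pc3: +8 =384
r53=110101 pc4: +16 =400
r54=110110 pc4: +16 =416
r55=110111 pc5: +32 =448
r56=111000 pc3: +8 =456
r57=111001 pc4: +16 =472
r58=111010 pc4: +16 =488
r59=111011 pc5: +32 =520
r60=111100 pc4: +16 =536
r61=111101 pc5: +32 =568
r62=111110 pc5: +32 =600
r63=111111 pc6: +64 =664
r64=1000000 pc1: +2 =666
r65=1000001 pc2: +4 =670
r66=1000010 pc2: +4 =674
r67=1000011 pc3: +8 =682
r68=1000100 pc2: +4 =686
r69=1000101 pc3: +8 =694
r70=1000110 pc3: +8 =702
r71=1000111 pc4: +16 =718
r72=1001000 pc2: +4 =722
r73=1001001 pc3: +8 =730
r74=1001010 pc3: +8 =738
r75=1001011 pc4: +16 =754
r76=1001100 pc3: +8 =762
r77=1001101 pc4: +16 =778
r78=1001110 pc4: +16 =794
r79=1001111 pc5: +32 =826

Answer: 826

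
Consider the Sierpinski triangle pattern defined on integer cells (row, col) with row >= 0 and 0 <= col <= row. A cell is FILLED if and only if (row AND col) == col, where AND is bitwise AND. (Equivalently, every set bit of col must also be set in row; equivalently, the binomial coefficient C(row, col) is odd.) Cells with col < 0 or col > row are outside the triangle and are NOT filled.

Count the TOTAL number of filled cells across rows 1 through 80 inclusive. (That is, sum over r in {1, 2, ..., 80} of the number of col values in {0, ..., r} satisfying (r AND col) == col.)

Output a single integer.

Answer: 894

Derivation:
r1=1 pc1: +2 =2
r2=10 pc1: +2 =4
r3=11 pc2: +4 =8
r4=100 pc1: +2 =10
r5=101 pc2: +4 =14
r6=110 pc2: +4 =18
r7=111 pc3: +8 =26
r8=1000 pc1: +2 =28
r9=1001 pc2: +4 =32
r10=1010 pc2: +4 =36
r11=1011 pc3: +8 =44
r12=1100 pc2: +4 =48
r13=1101 pc3: +8 =56
r14=1110 pc3: +8 =64
r15=1111 pc4: +16 =80
r16=10000 pc1: +2 =82
r17=10001 pc2: +4 =86
r18=10010 pc2: +4 =90
r19=10011 pc3: +8 =98
r20=10100 pc2: +4 =102
r21=10101 pc3: +8 =110
r22=10110 pc3: +8 =118
r23=10111 pc4: +16 =134
r24=11000 pc2: +4 =138
r25=11001 pc3: +8 =146
r26=11010 pc3: +8 =154
r27=11011 pc4: +16 =170
r28=11100 pc3: +8 =178
r29=11101 pc4: +16 =194
r30=11110 pc4: +16 =210
r31=11111 pc5: +32 =242
r32=100000 pc1: +2 =244
r33=100001 pc2: +4 =248
r34=100010 pc2: +4 =252
r35=100011 pc3: +8 =260
r36=100100 pc2: +4 =264
r37=100101 pc3: +8 =272
r38=100110 pc3: +8 =280
r39=100111 pc4: +16 =296
r40=101000 pc2: +4 =300
r41=101001 pc3: +8 =308
r42=101010 pc3: +8 =316
r43=101011 pc4: +16 =332
r44=101100 pc3: +8 =340
r45=101101 pc4: +16 =356
r46=101110 pc4: +16 =372
r47=101111 pc5: +32 =404
r48=110000 pc2: +4 =408
r49=110001 pc3: +8 =416
r50=110010 pc3: +8 =424
r51=110011 pc4: +16 =440
r52=110100 pc3: +8 =448
r53=110101 pc4: +16 =464
r54=110110 pc4: +16 =480
r55=110111 pc5: +32 =512
r56=111000 pc3: +8 =520
r57=111001 pc4: +16 =536
r58=111010 pc4: +16 =552
r59=111011 pc5: +32 =584
r60=111100 pc4: +16 =600
r61=111101 pc5: +32 =632
r62=111110 pc5: +32 =664
r63=111111 pc6: +64 =728
r64=1000000 pc1: +2 =730
r65=1000001 pc2: +4 =734
r66=1000010 pc2: +4 =738
r67=1000011 pc3: +8 =746
r68=1000100 pc2: +4 =750
r69=1000101 pc3: +8 =758
r70=1000110 pc3: +8 =766
r71=1000111 pc4: +16 =782
r72=1001000 pc2: +4 =786
r73=1001001 pc3: +8 =794
r74=1001010 pc3: +8 =802
r75=1001011 pc4: +16 =818
r76=1001100 pc3: +8 =826
r77=1001101 pc4: +16 =842
r78=1001110 pc4: +16 =858
r79=1001111 pc5: +32 =890
r80=1010000 pc2: +4 =894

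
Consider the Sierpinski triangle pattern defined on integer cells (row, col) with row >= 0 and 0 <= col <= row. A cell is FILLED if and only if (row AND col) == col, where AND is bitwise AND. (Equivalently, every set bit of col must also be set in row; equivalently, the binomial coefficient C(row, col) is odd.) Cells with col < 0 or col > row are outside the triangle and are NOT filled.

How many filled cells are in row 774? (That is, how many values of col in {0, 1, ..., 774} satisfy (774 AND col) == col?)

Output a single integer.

774 in binary = 1100000110
popcount(774) = number of 1-bits in 1100000110 = 4
A col c satisfies (774 AND c) == c iff every set bit of c is also set in 774; each of the 4 set bits of 774 can independently be on or off in c.
count = 2^4 = 16

Answer: 16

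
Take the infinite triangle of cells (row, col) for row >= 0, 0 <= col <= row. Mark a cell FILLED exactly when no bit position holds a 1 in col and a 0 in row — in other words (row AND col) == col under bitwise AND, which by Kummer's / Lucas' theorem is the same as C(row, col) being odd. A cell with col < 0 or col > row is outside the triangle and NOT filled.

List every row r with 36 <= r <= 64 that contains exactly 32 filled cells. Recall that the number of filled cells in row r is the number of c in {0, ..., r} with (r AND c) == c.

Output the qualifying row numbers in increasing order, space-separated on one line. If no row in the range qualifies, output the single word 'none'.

Answer: 47 55 59 61 62

Derivation:
Row r has 2^popcount(r) filled cells, so we need popcount(r) = log2(32) = 5.
Scan r = 36..64 and keep those with exactly 5 one-bits:
r=36=100100 popcount=2 -> skip
r=37=100101 popcount=3 -> skip
r=38=100110 popcount=3 -> skip
r=39=100111 popcount=4 -> skip
r=40=101000 popcount=2 -> skip
r=41=101001 popcount=3 -> skip
r=42=101010 popcount=3 -> skip
r=43=101011 popcount=4 -> skip
r=44=101100 popcount=3 -> skip
r=45=101101 popcount=4 -> skip
r=46=101110 popcount=4 -> skip
r=47=101111 popcount=5 -> KEEP
r=48=110000 popcount=2 -> skip
r=49=110001 popcount=3 -> skip
r=50=110010 popcount=3 -> skip
r=51=110011 popcount=4 -> skip
r=52=110100 popcount=3 -> skip
r=53=110101 popcount=4 -> skip
r=54=110110 popcount=4 -> skip
r=55=110111 popcount=5 -> KEEP
r=56=111000 popcount=3 -> skip
r=57=111001 popcount=4 -> skip
r=58=111010 popcount=4 -> skip
r=59=111011 popcount=5 -> KEEP
r=60=111100 popcount=4 -> skip
r=61=111101 popcount=5 -> KEEP
r=62=111110 popcount=5 -> KEEP
r=63=111111 popcount=6 -> skip
r=64=1000000 popcount=1 -> skip
Kept rows: 47 55 59 61 62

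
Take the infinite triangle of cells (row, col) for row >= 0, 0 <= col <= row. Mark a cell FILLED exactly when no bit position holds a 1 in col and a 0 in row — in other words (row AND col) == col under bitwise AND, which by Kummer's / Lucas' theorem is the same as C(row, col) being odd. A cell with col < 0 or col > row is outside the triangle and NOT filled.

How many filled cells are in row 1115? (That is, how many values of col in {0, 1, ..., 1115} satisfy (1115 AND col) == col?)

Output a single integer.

1115 in binary = 10001011011
popcount(1115) = number of 1-bits in 10001011011 = 6
A col c satisfies (1115 AND c) == c iff every set bit of c is also set in 1115; each of the 6 set bits of 1115 can independently be on or off in c.
count = 2^6 = 64

Answer: 64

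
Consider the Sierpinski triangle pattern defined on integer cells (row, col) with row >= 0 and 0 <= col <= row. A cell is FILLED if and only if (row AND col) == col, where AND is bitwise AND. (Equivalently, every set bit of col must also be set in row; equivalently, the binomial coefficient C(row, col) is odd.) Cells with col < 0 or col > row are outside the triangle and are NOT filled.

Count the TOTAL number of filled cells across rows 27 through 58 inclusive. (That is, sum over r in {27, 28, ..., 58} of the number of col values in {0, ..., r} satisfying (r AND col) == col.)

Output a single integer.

Answer: 398

Derivation:
r27=11011 pc4: +16 =16
r28=11100 pc3: +8 =24
r29=11101 pc4: +16 =40
r30=11110 pc4: +16 =56
r31=11111 pc5: +32 =88
r32=100000 pc1: +2 =90
r33=100001 pc2: +4 =94
r34=100010 pc2: +4 =98
r35=100011 pc3: +8 =106
r36=100100 pc2: +4 =110
r37=100101 pc3: +8 =118
r38=100110 pc3: +8 =126
r39=100111 pc4: +16 =142
r40=101000 pc2: +4 =146
r41=101001 pc3: +8 =154
r42=101010 pc3: +8 =162
r43=101011 pc4: +16 =178
r44=101100 pc3: +8 =186
r45=101101 pc4: +16 =202
r46=101110 pc4: +16 =218
r47=101111 pc5: +32 =250
r48=110000 pc2: +4 =254
r49=110001 pc3: +8 =262
r50=110010 pc3: +8 =270
r51=110011 pc4: +16 =286
r52=110100 pc3: +8 =294
r53=110101 pc4: +16 =310
r54=110110 pc4: +16 =326
r55=110111 pc5: +32 =358
r56=111000 pc3: +8 =366
r57=111001 pc4: +16 =382
r58=111010 pc4: +16 =398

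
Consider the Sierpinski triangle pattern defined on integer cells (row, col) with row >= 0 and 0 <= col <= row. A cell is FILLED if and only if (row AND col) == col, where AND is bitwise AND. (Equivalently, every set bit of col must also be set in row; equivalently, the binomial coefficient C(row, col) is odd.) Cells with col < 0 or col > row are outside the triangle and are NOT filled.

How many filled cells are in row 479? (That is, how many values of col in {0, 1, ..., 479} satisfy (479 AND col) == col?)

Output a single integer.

Answer: 256

Derivation:
479 in binary = 111011111
popcount(479) = number of 1-bits in 111011111 = 8
A col c satisfies (479 AND c) == c iff every set bit of c is also set in 479; each of the 8 set bits of 479 can independently be on or off in c.
count = 2^8 = 256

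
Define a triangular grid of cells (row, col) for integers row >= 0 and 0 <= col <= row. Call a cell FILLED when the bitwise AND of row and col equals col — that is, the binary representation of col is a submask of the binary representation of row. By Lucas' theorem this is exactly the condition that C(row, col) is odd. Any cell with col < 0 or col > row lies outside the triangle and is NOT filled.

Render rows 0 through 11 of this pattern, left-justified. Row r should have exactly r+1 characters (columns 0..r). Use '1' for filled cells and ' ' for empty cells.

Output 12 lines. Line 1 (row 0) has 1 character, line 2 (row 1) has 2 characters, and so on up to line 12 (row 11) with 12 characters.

r0=0: 1
r1=1: 11
r2=10: 1 1
r3=11: 1111
r4=100: 1   1
r5=101: 11  11
r6=110: 1 1 1 1
r7=111: 11111111
r8=1000: 1       1
r9=1001: 11      11
r10=1010: 1 1     1 1
r11=1011: 1111    1111

Answer: 1
11
1 1
1111
1   1
11  11
1 1 1 1
11111111
1       1
11      11
1 1     1 1
1111    1111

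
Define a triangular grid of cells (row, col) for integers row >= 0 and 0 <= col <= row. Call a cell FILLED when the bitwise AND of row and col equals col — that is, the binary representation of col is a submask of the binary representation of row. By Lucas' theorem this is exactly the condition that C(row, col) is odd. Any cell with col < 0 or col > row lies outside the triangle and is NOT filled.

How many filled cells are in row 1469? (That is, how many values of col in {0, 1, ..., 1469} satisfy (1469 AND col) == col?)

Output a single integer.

Answer: 256

Derivation:
1469 in binary = 10110111101
popcount(1469) = number of 1-bits in 10110111101 = 8
A col c satisfies (1469 AND c) == c iff every set bit of c is also set in 1469; each of the 8 set bits of 1469 can independently be on or off in c.
count = 2^8 = 256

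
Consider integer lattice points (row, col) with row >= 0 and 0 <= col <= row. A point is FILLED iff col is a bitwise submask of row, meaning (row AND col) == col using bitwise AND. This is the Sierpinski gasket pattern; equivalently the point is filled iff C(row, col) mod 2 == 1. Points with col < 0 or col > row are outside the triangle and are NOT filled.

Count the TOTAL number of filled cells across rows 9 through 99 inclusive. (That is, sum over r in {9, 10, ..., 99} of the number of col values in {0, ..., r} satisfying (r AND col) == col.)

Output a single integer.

Answer: 1222

Derivation:
r9=1001 pc2: +4 =4
r10=1010 pc2: +4 =8
r11=1011 pc3: +8 =16
r12=1100 pc2: +4 =20
r13=1101 pc3: +8 =28
r14=1110 pc3: +8 =36
r15=1111 pc4: +16 =52
r16=10000 pc1: +2 =54
r17=10001 pc2: +4 =58
r18=10010 pc2: +4 =62
r19=10011 pc3: +8 =70
r20=10100 pc2: +4 =74
r21=10101 pc3: +8 =82
r22=10110 pc3: +8 =90
r23=10111 pc4: +16 =106
r24=11000 pc2: +4 =110
r25=11001 pc3: +8 =118
r26=11010 pc3: +8 =126
r27=11011 pc4: +16 =142
r28=11100 pc3: +8 =150
r29=11101 pc4: +16 =166
r30=11110 pc4: +16 =182
r31=11111 pc5: +32 =214
r32=100000 pc1: +2 =216
r33=100001 pc2: +4 =220
r34=100010 pc2: +4 =224
r35=100011 pc3: +8 =232
r36=100100 pc2: +4 =236
r37=100101 pc3: +8 =244
r38=100110 pc3: +8 =252
r39=100111 pc4: +16 =268
r40=101000 pc2: +4 =272
r41=101001 pc3: +8 =280
r42=101010 pc3: +8 =288
r43=101011 pc4: +16 =304
r44=101100 pc3: +8 =312
r45=101101 pc4: +16 =328
r46=101110 pc4: +16 =344
r47=101111 pc5: +32 =376
r48=110000 pc2: +4 =380
r49=110001 pc3: +8 =388
r50=110010 pc3: +8 =396
r51=110011 pc4: +16 =412
r52=110100 pc3: +8 =420
r53=110101 pc4: +16 =436
r54=110110 pc4: +16 =452
r55=110111 pc5: +32 =484
r56=111000 pc3: +8 =492
r57=111001 pc4: +16 =508
r58=111010 pc4: +16 =524
r59=111011 pc5: +32 =556
r60=111100 pc4: +16 =572
r61=111101 pc5: +32 =604
r62=111110 pc5: +32 =636
r63=111111 pc6: +64 =700
r64=1000000 pc1: +2 =702
r65=1000001 pc2: +4 =706
r66=1000010 pc2: +4 =710
r67=1000011 pc3: +8 =718
r68=1000100 pc2: +4 =722
r69=1000101 pc3: +8 =730
r70=1000110 pc3: +8 =738
r71=1000111 pc4: +16 =754
r72=1001000 pc2: +4 =758
r73=1001001 pc3: +8 =766
r74=1001010 pc3: +8 =774
r75=1001011 pc4: +16 =790
r76=1001100 pc3: +8 =798
r77=1001101 pc4: +16 =814
r78=1001110 pc4: +16 =830
r79=1001111 pc5: +32 =862
r80=1010000 pc2: +4 =866
r81=1010001 pc3: +8 =874
r82=1010010 pc3: +8 =882
r83=1010011 pc4: +16 =898
r84=1010100 pc3: +8 =906
r85=1010101 pc4: +16 =922
r86=1010110 pc4: +16 =938
r87=1010111 pc5: +32 =970
r88=1011000 pc3: +8 =978
r89=1011001 pc4: +16 =994
r90=1011010 pc4: +16 =1010
r91=1011011 pc5: +32 =1042
r92=1011100 pc4: +16 =1058
r93=1011101 pc5: +32 =1090
r94=1011110 pc5: +32 =1122
r95=1011111 pc6: +64 =1186
r96=1100000 pc2: +4 =1190
r97=1100001 pc3: +8 =1198
r98=1100010 pc3: +8 =1206
r99=1100011 pc4: +16 =1222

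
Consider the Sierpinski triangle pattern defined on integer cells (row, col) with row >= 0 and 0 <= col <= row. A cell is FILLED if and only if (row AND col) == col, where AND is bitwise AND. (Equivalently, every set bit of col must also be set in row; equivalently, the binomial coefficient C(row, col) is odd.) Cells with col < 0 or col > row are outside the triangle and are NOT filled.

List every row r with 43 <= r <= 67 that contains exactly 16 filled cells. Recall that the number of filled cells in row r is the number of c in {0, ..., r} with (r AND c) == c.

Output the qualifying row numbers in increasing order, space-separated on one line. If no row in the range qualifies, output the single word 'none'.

Row r has 2^popcount(r) filled cells, so we need popcount(r) = log2(16) = 4.
Scan r = 43..67 and keep those with exactly 4 one-bits:
r=43=101011 popcount=4 -> KEEP
r=44=101100 popcount=3 -> skip
r=45=101101 popcount=4 -> KEEP
r=46=101110 popcount=4 -> KEEP
r=47=101111 popcount=5 -> skip
r=48=110000 popcount=2 -> skip
r=49=110001 popcount=3 -> skip
r=50=110010 popcount=3 -> skip
r=51=110011 popcount=4 -> KEEP
r=52=110100 popcount=3 -> skip
r=53=110101 popcount=4 -> KEEP
r=54=110110 popcount=4 -> KEEP
r=55=110111 popcount=5 -> skip
r=56=111000 popcount=3 -> skip
r=57=111001 popcount=4 -> KEEP
r=58=111010 popcount=4 -> KEEP
r=59=111011 popcount=5 -> skip
r=60=111100 popcount=4 -> KEEP
r=61=111101 popcount=5 -> skip
r=62=111110 popcount=5 -> skip
r=63=111111 popcount=6 -> skip
r=64=1000000 popcount=1 -> skip
r=65=1000001 popcount=2 -> skip
r=66=1000010 popcount=2 -> skip
r=67=1000011 popcount=3 -> skip
Kept rows: 43 45 46 51 53 54 57 58 60

Answer: 43 45 46 51 53 54 57 58 60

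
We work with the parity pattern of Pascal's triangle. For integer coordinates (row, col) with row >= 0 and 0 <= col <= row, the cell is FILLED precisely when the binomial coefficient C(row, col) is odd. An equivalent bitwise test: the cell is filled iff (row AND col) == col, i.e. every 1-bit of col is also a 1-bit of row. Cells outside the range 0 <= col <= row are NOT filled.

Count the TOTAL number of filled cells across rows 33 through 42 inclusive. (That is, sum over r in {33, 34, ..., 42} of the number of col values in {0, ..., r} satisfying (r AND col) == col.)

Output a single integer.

r33=100001 pc2: +4 =4
r34=100010 pc2: +4 =8
r35=100011 pc3: +8 =16
r36=100100 pc2: +4 =20
r37=100101 pc3: +8 =28
r38=100110 pc3: +8 =36
r39=100111 pc4: +16 =52
r40=101000 pc2: +4 =56
r41=101001 pc3: +8 =64
r42=101010 pc3: +8 =72

Answer: 72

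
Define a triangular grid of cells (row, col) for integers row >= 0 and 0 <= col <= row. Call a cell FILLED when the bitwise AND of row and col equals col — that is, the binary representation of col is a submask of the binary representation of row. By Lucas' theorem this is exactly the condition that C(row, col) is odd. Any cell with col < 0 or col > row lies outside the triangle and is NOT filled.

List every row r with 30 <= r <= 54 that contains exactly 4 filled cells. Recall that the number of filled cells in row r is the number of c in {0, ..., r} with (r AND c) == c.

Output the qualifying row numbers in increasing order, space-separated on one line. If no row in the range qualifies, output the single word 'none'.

Row r has 2^popcount(r) filled cells, so we need popcount(r) = log2(4) = 2.
Scan r = 30..54 and keep those with exactly 2 one-bits:
r=30=11110 popcount=4 -> skip
r=31=11111 popcount=5 -> skip
r=32=100000 popcount=1 -> skip
r=33=100001 popcount=2 -> KEEP
r=34=100010 popcount=2 -> KEEP
r=35=100011 popcount=3 -> skip
r=36=100100 popcount=2 -> KEEP
r=37=100101 popcount=3 -> skip
r=38=100110 popcount=3 -> skip
r=39=100111 popcount=4 -> skip
r=40=101000 popcount=2 -> KEEP
r=41=101001 popcount=3 -> skip
r=42=101010 popcount=3 -> skip
r=43=101011 popcount=4 -> skip
r=44=101100 popcount=3 -> skip
r=45=101101 popcount=4 -> skip
r=46=101110 popcount=4 -> skip
r=47=101111 popcount=5 -> skip
r=48=110000 popcount=2 -> KEEP
r=49=110001 popcount=3 -> skip
r=50=110010 popcount=3 -> skip
r=51=110011 popcount=4 -> skip
r=52=110100 popcount=3 -> skip
r=53=110101 popcount=4 -> skip
r=54=110110 popcount=4 -> skip
Kept rows: 33 34 36 40 48

Answer: 33 34 36 40 48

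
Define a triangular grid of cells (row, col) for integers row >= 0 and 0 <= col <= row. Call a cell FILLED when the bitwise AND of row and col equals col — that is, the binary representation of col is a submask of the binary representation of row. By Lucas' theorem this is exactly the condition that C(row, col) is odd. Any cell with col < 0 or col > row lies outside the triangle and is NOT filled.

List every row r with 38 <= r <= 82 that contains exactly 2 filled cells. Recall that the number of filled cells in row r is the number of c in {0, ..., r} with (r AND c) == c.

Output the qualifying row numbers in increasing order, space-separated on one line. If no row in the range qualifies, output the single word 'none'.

Answer: 64

Derivation:
Row r has 2^popcount(r) filled cells, so we need popcount(r) = log2(2) = 1.
Scan r = 38..82 and keep those with exactly 1 one-bits:
r=38=100110 popcount=3 -> skip
r=39=100111 popcount=4 -> skip
r=40=101000 popcount=2 -> skip
r=41=101001 popcount=3 -> skip
r=42=101010 popcount=3 -> skip
r=43=101011 popcount=4 -> skip
r=44=101100 popcount=3 -> skip
r=45=101101 popcount=4 -> skip
r=46=101110 popcount=4 -> skip
r=47=101111 popcount=5 -> skip
r=48=110000 popcount=2 -> skip
r=49=110001 popcount=3 -> skip
r=50=110010 popcount=3 -> skip
r=51=110011 popcount=4 -> skip
r=52=110100 popcount=3 -> skip
r=53=110101 popcount=4 -> skip
r=54=110110 popcount=4 -> skip
r=55=110111 popcount=5 -> skip
r=56=111000 popcount=3 -> skip
r=57=111001 popcount=4 -> skip
r=58=111010 popcount=4 -> skip
r=59=111011 popcount=5 -> skip
r=60=111100 popcount=4 -> skip
r=61=111101 popcount=5 -> skip
r=62=111110 popcount=5 -> skip
r=63=111111 popcount=6 -> skip
r=64=1000000 popcount=1 -> KEEP
r=65=1000001 popcount=2 -> skip
r=66=1000010 popcount=2 -> skip
r=67=1000011 popcount=3 -> skip
r=68=1000100 popcount=2 -> skip
r=69=1000101 popcount=3 -> skip
r=70=1000110 popcount=3 -> skip
r=71=1000111 popcount=4 -> skip
r=72=1001000 popcount=2 -> skip
r=73=1001001 popcount=3 -> skip
r=74=1001010 popcount=3 -> skip
r=75=1001011 popcount=4 -> skip
r=76=1001100 popcount=3 -> skip
r=77=1001101 popcount=4 -> skip
r=78=1001110 popcount=4 -> skip
r=79=1001111 popcount=5 -> skip
r=80=1010000 popcount=2 -> skip
r=81=1010001 popcount=3 -> skip
r=82=1010010 popcount=3 -> skip
Kept rows: 64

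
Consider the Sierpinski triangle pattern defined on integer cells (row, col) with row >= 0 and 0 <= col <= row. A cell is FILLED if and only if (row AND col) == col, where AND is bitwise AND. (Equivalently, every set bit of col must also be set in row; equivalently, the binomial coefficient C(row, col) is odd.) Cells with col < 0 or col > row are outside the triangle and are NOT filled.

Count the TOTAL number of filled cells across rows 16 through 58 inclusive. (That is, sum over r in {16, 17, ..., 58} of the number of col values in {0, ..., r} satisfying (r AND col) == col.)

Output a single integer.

Answer: 472

Derivation:
r16=10000 pc1: +2 =2
r17=10001 pc2: +4 =6
r18=10010 pc2: +4 =10
r19=10011 pc3: +8 =18
r20=10100 pc2: +4 =22
r21=10101 pc3: +8 =30
r22=10110 pc3: +8 =38
r23=10111 pc4: +16 =54
r24=11000 pc2: +4 =58
r25=11001 pc3: +8 =66
r26=11010 pc3: +8 =74
r27=11011 pc4: +16 =90
r28=11100 pc3: +8 =98
r29=11101 pc4: +16 =114
r30=11110 pc4: +16 =130
r31=11111 pc5: +32 =162
r32=100000 pc1: +2 =164
r33=100001 pc2: +4 =168
r34=100010 pc2: +4 =172
r35=100011 pc3: +8 =180
r36=100100 pc2: +4 =184
r37=100101 pc3: +8 =192
r38=100110 pc3: +8 =200
r39=100111 pc4: +16 =216
r40=101000 pc2: +4 =220
r41=101001 pc3: +8 =228
r42=101010 pc3: +8 =236
r43=101011 pc4: +16 =252
r44=101100 pc3: +8 =260
r45=101101 pc4: +16 =276
r46=101110 pc4: +16 =292
r47=101111 pc5: +32 =324
r48=110000 pc2: +4 =328
r49=110001 pc3: +8 =336
r50=110010 pc3: +8 =344
r51=110011 pc4: +16 =360
r52=110100 pc3: +8 =368
r53=110101 pc4: +16 =384
r54=110110 pc4: +16 =400
r55=110111 pc5: +32 =432
r56=111000 pc3: +8 =440
r57=111001 pc4: +16 =456
r58=111010 pc4: +16 =472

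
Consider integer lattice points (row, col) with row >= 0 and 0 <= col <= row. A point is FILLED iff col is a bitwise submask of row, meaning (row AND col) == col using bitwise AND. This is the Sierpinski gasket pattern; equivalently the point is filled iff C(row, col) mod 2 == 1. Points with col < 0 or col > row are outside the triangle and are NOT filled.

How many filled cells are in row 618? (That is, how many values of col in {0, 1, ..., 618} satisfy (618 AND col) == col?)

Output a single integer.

Answer: 32

Derivation:
618 in binary = 1001101010
popcount(618) = number of 1-bits in 1001101010 = 5
A col c satisfies (618 AND c) == c iff every set bit of c is also set in 618; each of the 5 set bits of 618 can independently be on or off in c.
count = 2^5 = 32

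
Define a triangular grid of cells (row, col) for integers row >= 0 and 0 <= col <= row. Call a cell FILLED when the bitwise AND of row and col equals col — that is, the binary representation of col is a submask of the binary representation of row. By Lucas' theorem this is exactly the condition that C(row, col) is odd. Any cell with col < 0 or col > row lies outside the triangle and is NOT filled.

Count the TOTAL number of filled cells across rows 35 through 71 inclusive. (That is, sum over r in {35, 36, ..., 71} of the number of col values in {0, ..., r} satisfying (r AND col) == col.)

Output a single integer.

Answer: 530

Derivation:
r35=100011 pc3: +8 =8
r36=100100 pc2: +4 =12
r37=100101 pc3: +8 =20
r38=100110 pc3: +8 =28
r39=100111 pc4: +16 =44
r40=101000 pc2: +4 =48
r41=101001 pc3: +8 =56
r42=101010 pc3: +8 =64
r43=101011 pc4: +16 =80
r44=101100 pc3: +8 =88
r45=101101 pc4: +16 =104
r46=101110 pc4: +16 =120
r47=101111 pc5: +32 =152
r48=110000 pc2: +4 =156
r49=110001 pc3: +8 =164
r50=110010 pc3: +8 =172
r51=110011 pc4: +16 =188
r52=110100 pc3: +8 =196
r53=110101 pc4: +16 =212
r54=110110 pc4: +16 =228
r55=110111 pc5: +32 =260
r56=111000 pc3: +8 =268
r57=111001 pc4: +16 =284
r58=111010 pc4: +16 =300
r59=111011 pc5: +32 =332
r60=111100 pc4: +16 =348
r61=111101 pc5: +32 =380
r62=111110 pc5: +32 =412
r63=111111 pc6: +64 =476
r64=1000000 pc1: +2 =478
r65=1000001 pc2: +4 =482
r66=1000010 pc2: +4 =486
r67=1000011 pc3: +8 =494
r68=1000100 pc2: +4 =498
r69=1000101 pc3: +8 =506
r70=1000110 pc3: +8 =514
r71=1000111 pc4: +16 =530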